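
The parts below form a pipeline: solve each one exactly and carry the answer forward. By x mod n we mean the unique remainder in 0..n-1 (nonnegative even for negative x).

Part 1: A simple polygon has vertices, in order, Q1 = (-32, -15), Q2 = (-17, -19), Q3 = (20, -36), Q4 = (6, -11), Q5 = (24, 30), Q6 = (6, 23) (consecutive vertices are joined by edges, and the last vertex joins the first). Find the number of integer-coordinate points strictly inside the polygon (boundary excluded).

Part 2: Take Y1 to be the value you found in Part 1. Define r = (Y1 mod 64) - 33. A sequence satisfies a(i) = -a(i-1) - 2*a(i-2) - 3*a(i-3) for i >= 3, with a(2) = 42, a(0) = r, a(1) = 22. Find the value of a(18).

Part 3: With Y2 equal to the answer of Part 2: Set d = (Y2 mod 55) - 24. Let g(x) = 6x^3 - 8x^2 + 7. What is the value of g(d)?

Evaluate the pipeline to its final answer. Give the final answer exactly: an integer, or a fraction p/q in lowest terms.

Part 1: cross terms: (-32*-19 - -17*-15)=353, (-17*-36 - 20*-19)=992, (20*-11 - 6*-36)=-4, (6*30 - 24*-11)=444, (24*23 - 6*30)=372, (6*-15 - -32*23)=646; twice the area = |2803| = 2803; area = 2803/2; boundary points = 1 + 1 + 1 + 1 + 1 + 38 = 43; strictly interior points = area - boundary/2 + 1 = 1381; answer 1381
Part 2: Y1 = 1381; r = 4; a(3) = -1*(42) - 2*(22) - 3*(4) = -98; iterating: a(3)=-98, a(4)=-52, a(5)=122, a(6)=276, a(7)=-364, a(8)=-554, a(9)=454, a(10)=1746, a(11)=-992, a(12)=-3862, a(13)=608, a(14)=10092, a(15)=278, a(16)=-22286, a(17)=-8546, a(18)=52284; answer 52284
Part 3: Y2 = 52284; d = 10; 6*(10)^3 - 8*(10)^2 + 7 = (6000) + (-800) + (7) = 5207; answer 5207

5207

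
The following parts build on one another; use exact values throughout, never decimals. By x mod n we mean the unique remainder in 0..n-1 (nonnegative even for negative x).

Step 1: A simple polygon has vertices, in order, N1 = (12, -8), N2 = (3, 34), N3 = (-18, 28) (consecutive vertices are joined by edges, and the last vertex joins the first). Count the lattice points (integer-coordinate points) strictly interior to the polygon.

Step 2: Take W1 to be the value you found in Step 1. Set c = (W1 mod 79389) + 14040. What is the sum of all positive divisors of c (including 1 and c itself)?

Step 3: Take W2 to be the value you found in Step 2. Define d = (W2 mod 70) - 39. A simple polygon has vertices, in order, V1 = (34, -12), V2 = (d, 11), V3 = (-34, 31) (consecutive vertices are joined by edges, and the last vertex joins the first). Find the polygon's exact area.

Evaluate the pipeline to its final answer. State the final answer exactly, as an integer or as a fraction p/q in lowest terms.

973/2

Step 1: cross terms: (12*34 - 3*-8)=432, (3*28 - -18*34)=696, (-18*-8 - 12*28)=-192; twice the area = |936| = 936; area = 468; boundary points = 3 + 3 + 6 = 12; strictly interior points = area - boundary/2 + 1 = 463; answer 463
Step 2: W1 = 463; c = 14503; 14503 is prime, so its only divisors are 1 and 14503; sigma = 1 + 14503 = 14504; answer 14504
Step 3: W2 = 14504; d = -25; cross terms: (34*11 - -25*-12)=74, (-25*31 - -34*11)=-401, (-34*-12 - 34*31)=-646; twice the area = |-973| = 973; area = 973/2; answer 973/2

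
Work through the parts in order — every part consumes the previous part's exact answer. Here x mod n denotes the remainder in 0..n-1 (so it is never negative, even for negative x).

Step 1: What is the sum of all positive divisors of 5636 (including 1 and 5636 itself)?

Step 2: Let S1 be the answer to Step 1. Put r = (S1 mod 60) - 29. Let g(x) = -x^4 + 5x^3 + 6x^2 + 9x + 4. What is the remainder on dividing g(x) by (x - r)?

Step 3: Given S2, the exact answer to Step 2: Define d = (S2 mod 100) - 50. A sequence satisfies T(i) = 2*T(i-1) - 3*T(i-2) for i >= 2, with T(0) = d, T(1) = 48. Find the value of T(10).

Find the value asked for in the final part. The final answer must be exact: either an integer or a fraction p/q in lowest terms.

Step 1: 5636 = 2^2 * 1409; sigma = (1 + 2 + 4) * (1 + 1409) = 7 * 1410 = 9870; answer 9870
Step 2: S1 = 9870; r = 1; remainder = value at the root: -1*(1)^4 + 5*(1)^3 + 6*(1)^2 + 9*(1)^1 + 4 = (-1) + (5) + (6) + (9) + (4) = 23; answer 23
Step 3: S2 = 23; d = -27; T(2) = 2*(48) - 3*(-27) = 177; iterating: T(2)=177, T(3)=210, T(4)=-111, T(5)=-852, T(6)=-1371, T(7)=-186, T(8)=3741, T(9)=8040, T(10)=4857; answer 4857

4857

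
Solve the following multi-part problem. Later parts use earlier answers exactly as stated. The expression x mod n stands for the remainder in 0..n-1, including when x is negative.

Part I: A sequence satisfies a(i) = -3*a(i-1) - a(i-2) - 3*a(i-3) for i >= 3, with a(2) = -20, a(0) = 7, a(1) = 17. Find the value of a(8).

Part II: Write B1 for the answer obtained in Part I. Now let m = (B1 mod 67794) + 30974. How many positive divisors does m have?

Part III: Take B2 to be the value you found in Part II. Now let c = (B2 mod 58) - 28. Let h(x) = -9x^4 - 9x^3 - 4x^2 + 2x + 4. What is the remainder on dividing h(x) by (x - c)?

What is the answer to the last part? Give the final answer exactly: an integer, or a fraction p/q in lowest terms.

Part I: a(3) = -3*(-20) - 1*(17) - 3*(7) = 22; iterating: a(3)=22, a(4)=-97, a(5)=329, a(6)=-956, a(7)=2830, a(8)=-8521; answer -8521
Part II: B1 = -8521; m = 90247; 90247 is prime, so its only divisors are 1 and 90247; count = 2; answer 2
Part III: B2 = 2; c = -26; remainder = value at the root: -9*(-26)^4 - 9*(-26)^3 - 4*(-26)^2 + 2*(-26)^1 + 4 = (-4112784) + (158184) + (-2704) + (-52) + (4) = -3957352; answer -3957352

-3957352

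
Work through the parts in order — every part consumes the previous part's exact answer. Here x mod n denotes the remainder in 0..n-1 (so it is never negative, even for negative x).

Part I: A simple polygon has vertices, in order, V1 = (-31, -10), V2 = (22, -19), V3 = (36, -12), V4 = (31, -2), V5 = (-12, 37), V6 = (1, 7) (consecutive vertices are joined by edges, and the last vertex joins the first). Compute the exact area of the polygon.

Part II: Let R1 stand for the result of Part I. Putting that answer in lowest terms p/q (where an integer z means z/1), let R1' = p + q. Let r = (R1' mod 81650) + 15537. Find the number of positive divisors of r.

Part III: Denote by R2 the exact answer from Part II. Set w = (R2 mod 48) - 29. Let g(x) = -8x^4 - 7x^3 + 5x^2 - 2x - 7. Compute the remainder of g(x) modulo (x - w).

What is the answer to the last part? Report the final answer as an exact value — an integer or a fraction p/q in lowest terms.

-1488781

Part I: cross terms: (-31*-19 - 22*-10)=809, (22*-12 - 36*-19)=420, (36*-2 - 31*-12)=300, (31*37 - -12*-2)=1123, (-12*7 - 1*37)=-121, (1*-10 - -31*7)=207; twice the area = |2738| = 2738; area = 1369; answer 1369
Part II: R1 = 1369; threaded value p + q = 1370; r = 16907; 16907 = 11 * 29 * 53; number of divisors = (1+1) * (1+1) * (1+1) = 8; answer 8
Part III: R2 = 8; w = -21; remainder = value at the root: -8*(-21)^4 - 7*(-21)^3 + 5*(-21)^2 - 2*(-21)^1 - 7 = (-1555848) + (64827) + (2205) + (42) + (-7) = -1488781; answer -1488781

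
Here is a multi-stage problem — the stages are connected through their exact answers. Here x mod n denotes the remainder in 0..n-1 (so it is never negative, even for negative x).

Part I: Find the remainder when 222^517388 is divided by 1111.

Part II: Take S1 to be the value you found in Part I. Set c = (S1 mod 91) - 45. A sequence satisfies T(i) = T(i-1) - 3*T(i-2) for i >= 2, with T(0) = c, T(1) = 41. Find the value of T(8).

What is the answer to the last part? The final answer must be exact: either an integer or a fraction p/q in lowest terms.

-1669

Part I: squarings mod 1111: 222^1=222, 222^2=400, 222^4=16, 222^8=256, 222^16=1098, 222^32=169, 222^64=786, 222^128=80, 222^256=845, 222^512=763, 222^1024=5, 222^2048=25, 222^4096=625, 222^8192=664, 222^16384=940, 222^32768=355, 222^65536=482, 222^131072=125, 222^262144=71; 222^517388 = 222^4 * 222^8 * 222^256 * 222^1024 * 222^8192 * 222^16384 * 222^32768 * 222^65536 * 222^131072 * 222^262144 = 597 (mod 1111); answer 597
Part II: S1 = 597; c = 6; T(2) = 1*(41) - 3*(6) = 23; iterating: T(2)=23, T(3)=-100, T(4)=-169, T(5)=131, T(6)=638, T(7)=245, T(8)=-1669; answer -1669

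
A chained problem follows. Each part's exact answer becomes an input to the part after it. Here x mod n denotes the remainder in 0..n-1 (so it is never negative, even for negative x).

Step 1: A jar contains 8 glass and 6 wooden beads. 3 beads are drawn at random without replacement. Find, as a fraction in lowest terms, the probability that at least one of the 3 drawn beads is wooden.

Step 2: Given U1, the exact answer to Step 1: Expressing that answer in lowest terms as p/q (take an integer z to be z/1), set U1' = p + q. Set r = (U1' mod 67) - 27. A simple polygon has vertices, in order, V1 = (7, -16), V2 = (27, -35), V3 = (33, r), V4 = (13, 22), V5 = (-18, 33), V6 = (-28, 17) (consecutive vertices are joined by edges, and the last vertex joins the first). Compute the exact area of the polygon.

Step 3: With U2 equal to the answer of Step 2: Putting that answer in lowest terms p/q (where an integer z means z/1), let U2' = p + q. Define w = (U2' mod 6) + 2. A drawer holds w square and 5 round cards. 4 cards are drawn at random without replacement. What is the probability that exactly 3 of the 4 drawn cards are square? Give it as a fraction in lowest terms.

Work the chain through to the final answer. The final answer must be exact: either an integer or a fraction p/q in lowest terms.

Step 1: total draws C(14,3) = 364; complement C(8,3) = 56; favorable 364 - 56 = 308; P = 11/13; answer 11/13
Step 2: U1 = 11/13; threaded value p + q = 24; r = -3; cross terms: (7*-35 - 27*-16)=187, (27*-3 - 33*-35)=1074, (33*22 - 13*-3)=765, (13*33 - -18*22)=825, (-18*17 - -28*33)=618, (-28*-16 - 7*17)=329; twice the area = |3798| = 3798; area = 1899; answer 1899
Step 3: U2 = 1899; threaded value p + q = 1900; w = 6; total draws C(11,4) = 330; favorable C(6,3)*C(5,1) = 100; P = 10/33; answer 10/33

10/33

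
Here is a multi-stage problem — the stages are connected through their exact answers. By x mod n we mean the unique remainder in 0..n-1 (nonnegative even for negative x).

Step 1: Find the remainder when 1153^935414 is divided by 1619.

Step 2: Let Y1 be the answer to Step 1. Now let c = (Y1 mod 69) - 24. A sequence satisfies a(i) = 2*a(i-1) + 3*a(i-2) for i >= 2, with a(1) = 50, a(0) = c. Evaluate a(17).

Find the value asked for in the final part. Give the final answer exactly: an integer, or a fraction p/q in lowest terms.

1129976450

Step 1: squarings mod 1619: 1153^1=1153, 1153^2=210, 1153^4=387, 1153^8=821, 1153^16=537, 1153^32=187, 1153^64=970, 1153^128=261, 1153^256=123, 1153^512=558, 1153^1024=516, 1153^2048=740, 1153^4096=378, 1153^8192=412, 1153^16384=1368, 1153^32768=1479, 1153^65536=172, 1153^131072=442, 1153^262144=1084, 1153^524288=1281; 1153^935414 = 1153^2 * 1153^4 * 1153^16 * 1153^32 * 1153^64 * 1153^128 * 1153^256 * 1153^1024 * 1153^16384 * 1153^131072 * 1153^262144 * 1153^524288 = 630 (mod 1619); answer 630
Step 2: Y1 = 630; c = -15; a(2) = 2*(50) + 3*(-15) = 55; iterating: a(2)=55, a(3)=260, a(4)=685, a(5)=2150, a(6)=6355, a(7)=19160, a(8)=57385, a(9)=172250, a(10)=516655, a(11)=1550060, a(12)=4650085, a(13)=13950350, a(14)=41850955, a(15)=125552960, a(16)=376658785, a(17)=1129976450; answer 1129976450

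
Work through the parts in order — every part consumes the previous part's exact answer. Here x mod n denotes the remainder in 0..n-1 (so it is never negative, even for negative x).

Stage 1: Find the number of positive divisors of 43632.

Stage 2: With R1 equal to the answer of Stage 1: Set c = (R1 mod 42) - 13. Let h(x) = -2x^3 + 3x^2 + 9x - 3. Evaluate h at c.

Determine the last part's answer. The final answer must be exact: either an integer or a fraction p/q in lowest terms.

Stage 1: 43632 = 2^4 * 3^3 * 101; number of divisors = (4+1) * (3+1) * (1+1) = 40; answer 40
Stage 2: R1 = 40; c = 27; -2*(27)^3 + 3*(27)^2 + 9*(27)^1 - 3 = (-39366) + (2187) + (243) + (-3) = -36939; answer -36939

-36939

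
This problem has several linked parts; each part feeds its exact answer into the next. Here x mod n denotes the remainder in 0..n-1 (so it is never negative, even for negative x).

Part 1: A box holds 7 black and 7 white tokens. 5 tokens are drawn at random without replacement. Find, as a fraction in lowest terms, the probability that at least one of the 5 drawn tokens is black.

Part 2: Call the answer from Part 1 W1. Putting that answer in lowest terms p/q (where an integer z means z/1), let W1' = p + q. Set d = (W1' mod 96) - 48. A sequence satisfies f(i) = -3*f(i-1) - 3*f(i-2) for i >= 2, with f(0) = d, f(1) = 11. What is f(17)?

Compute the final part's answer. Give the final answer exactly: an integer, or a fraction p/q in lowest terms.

Part 1: total draws C(14,5) = 2002; complement C(7,5) = 21; favorable 2002 - 21 = 1981; P = 283/286; answer 283/286
Part 2: W1 = 283/286; threaded value p + q = 569; d = 41; f(2) = -3*(11) - 3*(41) = -156; iterating: f(2)=-156, f(3)=435, f(4)=-837, f(5)=1206, f(6)=-1107, f(7)=-297, f(8)=4212, f(9)=-11745, f(10)=22599, f(11)=-32562, f(12)=29889, f(13)=8019, f(14)=-113724, f(15)=317115, f(16)=-610173, f(17)=879174; answer 879174

879174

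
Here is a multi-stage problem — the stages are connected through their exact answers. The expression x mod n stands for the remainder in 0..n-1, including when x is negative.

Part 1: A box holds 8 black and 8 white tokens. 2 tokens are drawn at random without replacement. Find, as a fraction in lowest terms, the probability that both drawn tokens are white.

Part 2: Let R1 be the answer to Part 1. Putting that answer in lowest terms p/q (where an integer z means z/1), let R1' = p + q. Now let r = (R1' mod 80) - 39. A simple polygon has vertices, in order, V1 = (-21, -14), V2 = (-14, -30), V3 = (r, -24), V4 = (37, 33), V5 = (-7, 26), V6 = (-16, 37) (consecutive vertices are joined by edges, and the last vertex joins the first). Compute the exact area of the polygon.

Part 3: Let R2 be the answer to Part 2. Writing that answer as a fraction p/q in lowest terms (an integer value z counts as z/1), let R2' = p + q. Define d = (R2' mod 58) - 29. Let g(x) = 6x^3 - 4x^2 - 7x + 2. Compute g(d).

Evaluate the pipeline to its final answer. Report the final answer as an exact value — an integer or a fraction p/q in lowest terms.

128382

Part 1: total draws C(16,2) = 120; favorable C(8,2) = 28; P = 7/30; answer 7/30
Part 2: R1 = 7/30; threaded value p + q = 37; r = -2; cross terms: (-21*-30 - -14*-14)=434, (-14*-24 - -2*-30)=276, (-2*33 - 37*-24)=822, (37*26 - -7*33)=1193, (-7*37 - -16*26)=157, (-16*-14 - -21*37)=1001; twice the area = |3883| = 3883; area = 3883/2; answer 3883/2
Part 3: R2 = 3883/2; threaded value p + q = 3885; d = 28; 6*(28)^3 - 4*(28)^2 - 7*(28)^1 + 2 = (131712) + (-3136) + (-196) + (2) = 128382; answer 128382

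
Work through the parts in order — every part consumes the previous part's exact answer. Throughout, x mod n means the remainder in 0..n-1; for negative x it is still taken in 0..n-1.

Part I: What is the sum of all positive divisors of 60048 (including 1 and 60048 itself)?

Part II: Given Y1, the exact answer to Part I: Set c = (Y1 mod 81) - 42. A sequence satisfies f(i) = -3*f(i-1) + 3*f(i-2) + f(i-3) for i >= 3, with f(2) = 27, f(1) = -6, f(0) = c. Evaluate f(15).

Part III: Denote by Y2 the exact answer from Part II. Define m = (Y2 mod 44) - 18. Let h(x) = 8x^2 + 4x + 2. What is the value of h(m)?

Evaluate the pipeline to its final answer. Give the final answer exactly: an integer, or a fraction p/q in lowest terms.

762

Part I: 60048 = 2^4 * 3^3 * 139; sigma = (1 + 2 + 4 + 8 + 16) * (1 + 3 + 9 + 27) * (1 + 139) = 31 * 40 * 140 = 173600; answer 173600
Part II: Y1 = 173600; c = -25; f(3) = -3*(27) + 3*(-6) + 1*(-25) = -124; iterating: f(3)=-124, f(4)=447, f(5)=-1686, f(6)=6275, f(7)=-23436, f(8)=87447, f(9)=-326374, f(10)=1218027, f(11)=-4545756, f(12)=16964975, f(13)=-63314166, f(14)=236291667, f(15)=-881852524; answer -881852524
Part III: Y2 = -881852524; m = -10; 8*(-10)^2 + 4*(-10)^1 + 2 = (800) + (-40) + (2) = 762; answer 762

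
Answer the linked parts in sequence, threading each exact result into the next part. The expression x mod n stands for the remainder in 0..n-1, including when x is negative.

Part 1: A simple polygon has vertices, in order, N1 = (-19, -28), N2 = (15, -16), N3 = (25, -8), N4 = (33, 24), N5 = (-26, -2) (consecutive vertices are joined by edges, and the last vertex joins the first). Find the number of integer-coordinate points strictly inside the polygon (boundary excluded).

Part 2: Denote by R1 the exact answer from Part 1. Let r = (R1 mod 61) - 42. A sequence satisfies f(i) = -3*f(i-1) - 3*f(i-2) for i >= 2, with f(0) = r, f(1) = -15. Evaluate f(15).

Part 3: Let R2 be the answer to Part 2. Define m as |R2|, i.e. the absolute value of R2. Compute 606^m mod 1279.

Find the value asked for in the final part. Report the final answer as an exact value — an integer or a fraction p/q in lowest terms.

Part 1: cross terms: (-19*-16 - 15*-28)=724, (15*-8 - 25*-16)=280, (25*24 - 33*-8)=864, (33*-2 - -26*24)=558, (-26*-28 - -19*-2)=690; twice the area = |3116| = 3116; area = 1558; boundary points = 2 + 2 + 8 + 1 + 1 = 14; strictly interior points = area - boundary/2 + 1 = 1552; answer 1552
Part 2: R1 = 1552; r = -15; f(2) = -3*(-15) - 3*(-15) = 90; iterating: f(2)=90, f(3)=-225, f(4)=405, f(5)=-540, f(6)=405, f(7)=405, f(8)=-2430, f(9)=6075, f(10)=-10935, f(11)=14580, f(12)=-10935, f(13)=-10935, f(14)=65610, f(15)=-164025; answer -164025
Part 3: R2 = -164025; m = 164025; squarings mod 1279: 606^1=606, 606^2=163, 606^4=989, 606^8=965, 606^16=113, 606^32=1258, 606^64=441, 606^128=73, 606^256=213, 606^512=604, 606^1024=301, 606^2048=1071, 606^4096=1057, 606^8192=682, 606^16384=847, 606^32768=1169, 606^65536=589, 606^131072=312; 606^164025 = 606^1 * 606^8 * 606^16 * 606^32 * 606^128 * 606^32768 * 606^131072 = 119 (mod 1279); answer 119

119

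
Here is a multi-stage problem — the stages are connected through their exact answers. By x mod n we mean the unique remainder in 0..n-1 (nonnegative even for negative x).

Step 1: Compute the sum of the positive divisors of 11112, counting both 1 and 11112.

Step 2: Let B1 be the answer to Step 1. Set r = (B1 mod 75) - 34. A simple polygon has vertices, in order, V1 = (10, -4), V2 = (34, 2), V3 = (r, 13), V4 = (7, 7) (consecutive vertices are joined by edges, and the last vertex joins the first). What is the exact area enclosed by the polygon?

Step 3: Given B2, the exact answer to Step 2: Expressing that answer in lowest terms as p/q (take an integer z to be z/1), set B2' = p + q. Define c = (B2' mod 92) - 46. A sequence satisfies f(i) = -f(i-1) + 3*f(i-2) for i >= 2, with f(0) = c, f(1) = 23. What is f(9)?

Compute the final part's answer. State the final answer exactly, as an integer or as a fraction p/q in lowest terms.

Step 1: 11112 = 2^3 * 3 * 463; sigma = (1 + 2 + 4 + 8) * (1 + 3) * (1 + 463) = 15 * 4 * 464 = 27840; answer 27840
Step 2: B1 = 27840; r = -19; cross terms: (10*2 - 34*-4)=156, (34*13 - -19*2)=480, (-19*7 - 7*13)=-224, (7*-4 - 10*7)=-98; twice the area = |314| = 314; area = 157; answer 157
Step 3: B2 = 157; threaded value p + q = 158; c = 20; f(2) = -1*(23) + 3*(20) = 37; iterating: f(2)=37, f(3)=32, f(4)=79, f(5)=17, f(6)=220, f(7)=-169, f(8)=829, f(9)=-1336; answer -1336

-1336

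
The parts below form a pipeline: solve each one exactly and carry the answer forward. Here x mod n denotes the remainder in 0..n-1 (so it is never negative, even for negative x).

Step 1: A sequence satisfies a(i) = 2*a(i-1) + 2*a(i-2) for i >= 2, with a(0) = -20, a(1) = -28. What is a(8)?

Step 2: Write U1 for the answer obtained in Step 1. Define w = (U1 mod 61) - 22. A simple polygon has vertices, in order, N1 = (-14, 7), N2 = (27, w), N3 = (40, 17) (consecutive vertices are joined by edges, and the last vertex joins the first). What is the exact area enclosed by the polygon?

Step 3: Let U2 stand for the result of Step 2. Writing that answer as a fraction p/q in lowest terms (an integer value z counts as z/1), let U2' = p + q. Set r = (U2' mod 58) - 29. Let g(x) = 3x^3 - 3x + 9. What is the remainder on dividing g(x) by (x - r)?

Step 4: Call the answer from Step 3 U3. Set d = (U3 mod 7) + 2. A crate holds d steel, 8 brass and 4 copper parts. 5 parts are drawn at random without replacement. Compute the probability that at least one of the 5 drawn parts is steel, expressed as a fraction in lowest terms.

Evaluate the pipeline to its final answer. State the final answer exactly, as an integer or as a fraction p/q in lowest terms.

Step 1: a(2) = 2*(-28) + 2*(-20) = -96; iterating: a(2)=-96, a(3)=-248, a(4)=-688, a(5)=-1872, a(6)=-5120, a(7)=-13984, a(8)=-38208; answer -38208
Step 2: U1 = -38208; w = 17; cross terms: (-14*17 - 27*7)=-427, (27*17 - 40*17)=-221, (40*7 - -14*17)=518; twice the area = |-130| = 130; area = 65; answer 65
Step 3: U2 = 65; threaded value p + q = 66; r = -21; remainder = value at the root: 3*(-21)^3 - 3*(-21)^1 + 9 = (-27783) + (63) + (9) = -27711; answer -27711
Step 4: U3 = -27711; d = 4; total draws C(16,5) = 4368; complement C(12,5) = 792; favorable 4368 - 792 = 3576; P = 149/182; answer 149/182

149/182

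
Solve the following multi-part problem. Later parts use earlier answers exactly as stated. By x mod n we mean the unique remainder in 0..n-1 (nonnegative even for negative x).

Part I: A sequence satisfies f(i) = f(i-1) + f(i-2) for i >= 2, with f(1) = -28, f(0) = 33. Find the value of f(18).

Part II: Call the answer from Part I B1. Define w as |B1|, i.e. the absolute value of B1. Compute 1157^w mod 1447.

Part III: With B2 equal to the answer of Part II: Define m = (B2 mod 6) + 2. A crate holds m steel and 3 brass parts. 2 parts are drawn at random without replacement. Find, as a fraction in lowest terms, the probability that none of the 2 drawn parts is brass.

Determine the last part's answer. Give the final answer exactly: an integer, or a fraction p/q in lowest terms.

Part I: f(2) = 1*(-28) + 1*(33) = 5; iterating: f(2)=5, f(3)=-23, f(4)=-18, f(5)=-41, f(6)=-59, f(7)=-100, f(8)=-159, f(9)=-259, f(10)=-418, f(11)=-677, f(12)=-1095, f(13)=-1772, f(14)=-2867, f(15)=-4639, f(16)=-7506, f(17)=-12145, f(18)=-19651; answer -19651
Part II: B1 = -19651; w = 19651; squarings mod 1447: 1157^1=1157, 1157^2=174, 1157^4=1336, 1157^8=745, 1157^16=824, 1157^32=333, 1157^64=917, 1157^128=182, 1157^256=1290, 1157^512=50, 1157^1024=1053, 1157^2048=407, 1157^4096=691, 1157^8192=1418, 1157^16384=841; 1157^19651 = 1157^1 * 1157^2 * 1157^64 * 1157^128 * 1157^1024 * 1157^2048 * 1157^16384 = 166 (mod 1447); answer 166
Part III: B2 = 166; m = 6; total draws C(9,2) = 36; favorable C(6,2) = 15; P = 5/12; answer 5/12

5/12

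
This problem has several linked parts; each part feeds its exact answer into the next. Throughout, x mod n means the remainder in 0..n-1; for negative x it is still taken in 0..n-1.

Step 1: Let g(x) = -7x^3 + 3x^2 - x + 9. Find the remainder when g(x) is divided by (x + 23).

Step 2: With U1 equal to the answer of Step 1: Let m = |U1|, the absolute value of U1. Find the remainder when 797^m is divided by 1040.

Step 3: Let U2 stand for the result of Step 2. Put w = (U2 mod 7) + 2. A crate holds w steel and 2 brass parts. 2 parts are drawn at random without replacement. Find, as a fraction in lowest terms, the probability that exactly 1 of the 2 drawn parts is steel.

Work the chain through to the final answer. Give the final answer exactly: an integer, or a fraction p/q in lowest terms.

Step 1: remainder = value at the root: -7*(-23)^3 + 3*(-23)^2 - 1*(-23)^1 + 9 = (85169) + (1587) + (23) + (9) = 86788; answer 86788
Step 2: U1 = 86788; m = 86788; squarings mod 1040: 797^1=797, 797^2=809, 797^4=321, 797^8=81, 797^16=321, 797^32=81, 797^64=321, 797^128=81, 797^256=321, 797^512=81, 797^1024=321, 797^2048=81, 797^4096=321, 797^8192=81, 797^16384=321, 797^32768=81, 797^65536=321; 797^86788 = 797^4 * 797^256 * 797^512 * 797^4096 * 797^16384 * 797^65536 = 321 (mod 1040); answer 321
Step 3: U2 = 321; w = 8; total draws C(10,2) = 45; favorable C(8,1)*C(2,1) = 16; P = 16/45; answer 16/45

16/45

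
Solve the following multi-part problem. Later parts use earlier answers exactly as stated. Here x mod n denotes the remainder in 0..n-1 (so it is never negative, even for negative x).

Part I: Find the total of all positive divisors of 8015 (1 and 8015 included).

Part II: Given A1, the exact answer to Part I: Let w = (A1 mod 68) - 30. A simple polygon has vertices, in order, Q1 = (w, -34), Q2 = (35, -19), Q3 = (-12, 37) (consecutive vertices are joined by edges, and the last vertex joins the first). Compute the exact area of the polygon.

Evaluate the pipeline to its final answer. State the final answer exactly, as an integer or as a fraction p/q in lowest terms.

Part I: 8015 = 5 * 7 * 229; sigma = (1 + 5) * (1 + 7) * (1 + 229) = 6 * 8 * 230 = 11040; answer 11040
Part II: A1 = 11040; w = -6; cross terms: (-6*-19 - 35*-34)=1304, (35*37 - -12*-19)=1067, (-12*-34 - -6*37)=630; twice the area = |3001| = 3001; area = 3001/2; answer 3001/2

3001/2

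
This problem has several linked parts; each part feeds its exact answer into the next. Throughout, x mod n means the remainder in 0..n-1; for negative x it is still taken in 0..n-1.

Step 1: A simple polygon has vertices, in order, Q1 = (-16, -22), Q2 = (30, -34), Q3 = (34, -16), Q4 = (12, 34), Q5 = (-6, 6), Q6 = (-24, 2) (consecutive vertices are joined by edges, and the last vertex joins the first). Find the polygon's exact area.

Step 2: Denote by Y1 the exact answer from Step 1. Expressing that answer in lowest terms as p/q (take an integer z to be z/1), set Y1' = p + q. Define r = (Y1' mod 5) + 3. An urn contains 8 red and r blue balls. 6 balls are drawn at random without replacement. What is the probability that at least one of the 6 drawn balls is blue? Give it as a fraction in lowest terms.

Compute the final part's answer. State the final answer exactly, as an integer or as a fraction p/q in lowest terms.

Step 1: cross terms: (-16*-34 - 30*-22)=1204, (30*-16 - 34*-34)=676, (34*34 - 12*-16)=1348, (12*6 - -6*34)=276, (-6*2 - -24*6)=132, (-24*-22 - -16*2)=560; twice the area = |4196| = 4196; area = 2098; answer 2098
Step 2: Y1 = 2098; threaded value p + q = 2099; r = 7; total draws C(15,6) = 5005; complement C(8,6) = 28; favorable 5005 - 28 = 4977; P = 711/715; answer 711/715

711/715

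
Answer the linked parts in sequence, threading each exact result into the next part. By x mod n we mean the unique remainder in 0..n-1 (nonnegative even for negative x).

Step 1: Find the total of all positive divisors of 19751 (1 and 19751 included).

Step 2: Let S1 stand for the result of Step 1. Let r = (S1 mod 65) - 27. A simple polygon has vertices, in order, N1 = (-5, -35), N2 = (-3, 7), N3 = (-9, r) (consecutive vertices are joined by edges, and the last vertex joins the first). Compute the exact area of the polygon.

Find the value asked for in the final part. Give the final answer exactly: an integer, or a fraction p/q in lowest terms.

Step 1: 19751 is prime, so its only divisors are 1 and 19751; sigma = 1 + 19751 = 19752; answer 19752
Step 2: S1 = 19752; r = 30; cross terms: (-5*7 - -3*-35)=-140, (-3*30 - -9*7)=-27, (-9*-35 - -5*30)=465; twice the area = |298| = 298; area = 149; answer 149

149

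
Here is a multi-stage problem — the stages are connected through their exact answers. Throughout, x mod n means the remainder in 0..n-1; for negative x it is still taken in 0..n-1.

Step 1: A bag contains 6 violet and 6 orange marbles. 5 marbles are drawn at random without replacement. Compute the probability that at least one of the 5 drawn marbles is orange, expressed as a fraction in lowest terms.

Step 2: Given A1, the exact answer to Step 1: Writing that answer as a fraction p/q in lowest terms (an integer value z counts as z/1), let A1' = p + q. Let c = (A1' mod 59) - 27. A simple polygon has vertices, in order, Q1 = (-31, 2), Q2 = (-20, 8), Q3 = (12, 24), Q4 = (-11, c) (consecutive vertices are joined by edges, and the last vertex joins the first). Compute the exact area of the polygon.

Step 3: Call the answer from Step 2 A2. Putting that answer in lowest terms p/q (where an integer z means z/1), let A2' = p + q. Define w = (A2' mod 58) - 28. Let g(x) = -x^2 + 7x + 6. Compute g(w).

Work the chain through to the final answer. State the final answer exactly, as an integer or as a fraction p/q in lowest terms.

-54

Step 1: total draws C(12,5) = 792; complement C(6,5) = 6; favorable 792 - 6 = 786; P = 131/132; answer 131/132
Step 2: A1 = 131/132; threaded value p + q = 263; c = 0; cross terms: (-31*8 - -20*2)=-208, (-20*24 - 12*8)=-576, (12*0 - -11*24)=264, (-11*2 - -31*0)=-22; twice the area = |-542| = 542; area = 271; answer 271
Step 3: A2 = 271; threaded value p + q = 272; w = 12; -1*(12)^2 + 7*(12)^1 + 6 = (-144) + (84) + (6) = -54; answer -54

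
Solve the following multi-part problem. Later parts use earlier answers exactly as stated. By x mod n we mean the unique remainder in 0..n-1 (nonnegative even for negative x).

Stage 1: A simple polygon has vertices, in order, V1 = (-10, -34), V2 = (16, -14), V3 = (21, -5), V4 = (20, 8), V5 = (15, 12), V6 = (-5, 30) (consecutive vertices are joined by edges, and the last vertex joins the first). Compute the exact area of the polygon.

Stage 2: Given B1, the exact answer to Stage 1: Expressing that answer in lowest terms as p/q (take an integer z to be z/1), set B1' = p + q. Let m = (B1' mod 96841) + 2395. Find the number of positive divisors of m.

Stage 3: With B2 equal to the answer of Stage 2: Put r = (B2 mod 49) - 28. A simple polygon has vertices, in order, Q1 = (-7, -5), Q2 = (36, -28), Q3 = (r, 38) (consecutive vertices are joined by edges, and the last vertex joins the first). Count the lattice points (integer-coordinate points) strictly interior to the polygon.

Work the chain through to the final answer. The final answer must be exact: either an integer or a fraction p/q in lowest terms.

705

Stage 1: cross terms: (-10*-14 - 16*-34)=684, (16*-5 - 21*-14)=214, (21*8 - 20*-5)=268, (20*12 - 15*8)=120, (15*30 - -5*12)=510, (-5*-34 - -10*30)=470; twice the area = |2266| = 2266; area = 1133; answer 1133
Stage 2: B1 = 1133; threaded value p + q = 1134; m = 3529; 3529 is prime, so its only divisors are 1 and 3529; count = 2; answer 2
Stage 3: B2 = 2; r = -26; cross terms: (-7*-28 - 36*-5)=376, (36*38 - -26*-28)=640, (-26*-5 - -7*38)=396; twice the area = |1412| = 1412; area = 706; boundary points = 1 + 2 + 1 = 4; strictly interior points = area - boundary/2 + 1 = 705; answer 705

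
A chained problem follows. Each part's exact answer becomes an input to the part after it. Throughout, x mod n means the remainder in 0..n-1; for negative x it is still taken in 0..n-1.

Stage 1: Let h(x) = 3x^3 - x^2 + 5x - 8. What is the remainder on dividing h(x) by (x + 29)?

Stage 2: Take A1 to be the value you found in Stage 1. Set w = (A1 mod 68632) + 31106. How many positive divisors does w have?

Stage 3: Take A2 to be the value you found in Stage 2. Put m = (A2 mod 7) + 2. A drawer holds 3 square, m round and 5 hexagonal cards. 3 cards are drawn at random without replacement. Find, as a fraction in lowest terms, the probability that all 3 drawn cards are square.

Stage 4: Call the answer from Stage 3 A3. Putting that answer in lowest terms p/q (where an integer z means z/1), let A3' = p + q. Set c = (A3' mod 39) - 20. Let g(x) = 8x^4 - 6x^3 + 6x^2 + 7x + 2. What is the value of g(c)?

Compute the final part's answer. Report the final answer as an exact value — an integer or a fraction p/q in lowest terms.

Stage 1: remainder = value at the root: 3*(-29)^3 - 1*(-29)^2 + 5*(-29)^1 - 8 = (-73167) + (-841) + (-145) + (-8) = -74161; answer -74161
Stage 2: A1 = -74161; w = 94209; 94209 = 3 * 31 * 1013; number of divisors = (1+1) * (1+1) * (1+1) = 8; answer 8
Stage 3: A2 = 8; m = 3; total draws C(11,3) = 165; favorable C(3,3) = 1; P = 1/165; answer 1/165
Stage 4: A3 = 1/165; threaded value p + q = 166; c = -10; 8*(-10)^4 - 6*(-10)^3 + 6*(-10)^2 + 7*(-10)^1 + 2 = (80000) + (6000) + (600) + (-70) + (2) = 86532; answer 86532

86532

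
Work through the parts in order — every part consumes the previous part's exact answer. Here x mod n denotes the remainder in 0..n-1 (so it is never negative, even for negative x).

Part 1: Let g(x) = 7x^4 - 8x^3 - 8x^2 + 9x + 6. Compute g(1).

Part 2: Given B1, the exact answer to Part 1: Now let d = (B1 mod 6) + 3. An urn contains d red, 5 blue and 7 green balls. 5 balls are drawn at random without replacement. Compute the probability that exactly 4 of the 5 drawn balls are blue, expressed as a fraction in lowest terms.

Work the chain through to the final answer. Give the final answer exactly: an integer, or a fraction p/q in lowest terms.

Part 1: 7*(1)^4 - 8*(1)^3 - 8*(1)^2 + 9*(1)^1 + 6 = (7) + (-8) + (-8) + (9) + (6) = 6; answer 6
Part 2: B1 = 6; d = 3; total draws C(15,5) = 3003; favorable C(5,4)*C(10,1) = 50; P = 50/3003; answer 50/3003

50/3003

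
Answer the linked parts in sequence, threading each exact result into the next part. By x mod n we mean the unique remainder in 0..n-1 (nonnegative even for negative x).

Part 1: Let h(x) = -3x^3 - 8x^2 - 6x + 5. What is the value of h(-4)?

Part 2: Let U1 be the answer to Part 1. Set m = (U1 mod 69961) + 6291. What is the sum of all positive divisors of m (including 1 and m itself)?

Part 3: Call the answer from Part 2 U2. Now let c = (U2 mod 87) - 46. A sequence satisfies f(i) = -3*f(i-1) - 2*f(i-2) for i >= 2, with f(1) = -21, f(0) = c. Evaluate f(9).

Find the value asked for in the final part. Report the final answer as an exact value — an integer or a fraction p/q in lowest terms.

-32151

Part 1: -3*(-4)^3 - 8*(-4)^2 - 6*(-4)^1 + 5 = (192) + (-128) + (24) + (5) = 93; answer 93
Part 2: U1 = 93; m = 6384; 6384 = 2^4 * 3 * 7 * 19; sigma = (1 + 2 + 4 + 8 + 16) * (1 + 3) * (1 + 7) * (1 + 19) = 31 * 4 * 8 * 20 = 19840; answer 19840
Part 3: U2 = 19840; c = -42; f(2) = -3*(-21) - 2*(-42) = 147; iterating: f(2)=147, f(3)=-399, f(4)=903, f(5)=-1911, f(6)=3927, f(7)=-7959, f(8)=16023, f(9)=-32151; answer -32151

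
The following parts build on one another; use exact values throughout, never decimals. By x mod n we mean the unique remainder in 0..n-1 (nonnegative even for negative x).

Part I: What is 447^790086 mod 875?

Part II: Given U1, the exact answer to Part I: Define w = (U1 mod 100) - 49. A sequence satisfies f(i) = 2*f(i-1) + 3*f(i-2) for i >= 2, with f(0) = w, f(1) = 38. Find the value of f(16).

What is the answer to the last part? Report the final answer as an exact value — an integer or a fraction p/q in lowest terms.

Part I: squarings mod 875: 447^1=447, 447^2=309, 447^4=106, 447^8=736, 447^16=71, 447^32=666, 447^64=806, 447^128=386, 447^256=246, 447^512=141, 447^1024=631, 447^2048=36, 447^4096=421, 447^8192=491, 447^16384=456, 447^32768=561, 447^65536=596, 447^131072=841, 447^262144=281, 447^524288=211; 447^790086 = 447^2 * 447^4 * 447^64 * 447^512 * 447^1024 * 447^2048 * 447^262144 * 447^524288 = 29 (mod 875); answer 29
Part II: U1 = 29; w = -20; f(2) = 2*(38) + 3*(-20) = 16; iterating: f(2)=16, f(3)=146, f(4)=340, f(5)=1118, f(6)=3256, f(7)=9866, f(8)=29500, f(9)=88598, f(10)=265696, f(11)=797186, f(12)=2391460, f(13)=7174478, f(14)=21523336, f(15)=64570106, f(16)=193710220; answer 193710220

193710220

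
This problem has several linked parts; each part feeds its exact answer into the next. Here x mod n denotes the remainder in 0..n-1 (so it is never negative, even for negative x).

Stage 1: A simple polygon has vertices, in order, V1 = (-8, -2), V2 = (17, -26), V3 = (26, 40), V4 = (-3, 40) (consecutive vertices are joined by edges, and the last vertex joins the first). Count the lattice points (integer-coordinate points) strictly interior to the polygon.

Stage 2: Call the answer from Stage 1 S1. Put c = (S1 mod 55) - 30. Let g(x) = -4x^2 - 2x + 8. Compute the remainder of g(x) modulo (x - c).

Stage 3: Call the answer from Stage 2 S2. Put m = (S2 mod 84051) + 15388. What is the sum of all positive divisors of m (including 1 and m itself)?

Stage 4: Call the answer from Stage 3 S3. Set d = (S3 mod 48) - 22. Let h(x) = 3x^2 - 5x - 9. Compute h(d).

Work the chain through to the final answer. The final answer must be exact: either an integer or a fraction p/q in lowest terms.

129

Stage 1: cross terms: (-8*-26 - 17*-2)=242, (17*40 - 26*-26)=1356, (26*40 - -3*40)=1160, (-3*-2 - -8*40)=326; twice the area = |3084| = 3084; area = 1542; boundary points = 1 + 3 + 29 + 1 = 34; strictly interior points = area - boundary/2 + 1 = 1526; answer 1526
Stage 2: S1 = 1526; c = 11; remainder = value at the root: -4*(11)^2 - 2*(11)^1 + 8 = (-484) + (-22) + (8) = -498; answer -498
Stage 3: S2 = -498; m = 98941; 98941 = 163 * 607; sigma = (1 + 163) * (1 + 607) = 164 * 608 = 99712; answer 99712
Stage 4: S3 = 99712; d = -6; 3*(-6)^2 - 5*(-6)^1 - 9 = (108) + (30) + (-9) = 129; answer 129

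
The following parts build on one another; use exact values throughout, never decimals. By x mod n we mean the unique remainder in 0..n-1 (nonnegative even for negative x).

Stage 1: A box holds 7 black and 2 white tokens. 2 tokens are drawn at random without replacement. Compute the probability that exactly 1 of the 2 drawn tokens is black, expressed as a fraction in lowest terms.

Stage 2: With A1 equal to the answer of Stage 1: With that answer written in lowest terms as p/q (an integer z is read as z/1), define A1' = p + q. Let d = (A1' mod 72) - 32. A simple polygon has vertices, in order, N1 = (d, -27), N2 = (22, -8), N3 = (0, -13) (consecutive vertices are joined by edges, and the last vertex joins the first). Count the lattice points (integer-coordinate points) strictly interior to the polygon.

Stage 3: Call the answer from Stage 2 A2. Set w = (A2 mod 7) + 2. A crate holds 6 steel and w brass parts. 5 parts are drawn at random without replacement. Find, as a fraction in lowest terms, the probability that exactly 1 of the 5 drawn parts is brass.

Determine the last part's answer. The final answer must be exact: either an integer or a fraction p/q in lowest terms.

15/28

Stage 1: total draws C(9,2) = 36; favorable C(7,1)*C(2,1) = 14; P = 7/18; answer 7/18
Stage 2: A1 = 7/18; threaded value p + q = 25; d = -7; cross terms: (-7*-8 - 22*-27)=650, (22*-13 - 0*-8)=-286, (0*-27 - -7*-13)=-91; twice the area = |273| = 273; area = 273/2; boundary points = 1 + 1 + 7 = 9; strictly interior points = area - boundary/2 + 1 = 133; answer 133
Stage 3: A2 = 133; w = 2; total draws C(8,5) = 56; favorable C(2,1)*C(6,4) = 30; P = 15/28; answer 15/28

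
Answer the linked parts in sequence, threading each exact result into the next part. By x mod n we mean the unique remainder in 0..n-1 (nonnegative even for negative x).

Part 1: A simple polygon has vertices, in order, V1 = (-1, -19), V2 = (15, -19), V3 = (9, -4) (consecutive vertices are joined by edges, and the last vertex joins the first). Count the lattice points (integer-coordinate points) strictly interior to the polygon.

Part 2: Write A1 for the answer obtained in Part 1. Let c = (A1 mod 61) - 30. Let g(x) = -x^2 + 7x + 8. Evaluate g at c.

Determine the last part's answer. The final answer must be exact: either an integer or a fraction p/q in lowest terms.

-190

Part 1: cross terms: (-1*-19 - 15*-19)=304, (15*-4 - 9*-19)=111, (9*-19 - -1*-4)=-175; twice the area = |240| = 240; area = 120; boundary points = 16 + 3 + 5 = 24; strictly interior points = area - boundary/2 + 1 = 109; answer 109
Part 2: A1 = 109; c = 18; -1*(18)^2 + 7*(18)^1 + 8 = (-324) + (126) + (8) = -190; answer -190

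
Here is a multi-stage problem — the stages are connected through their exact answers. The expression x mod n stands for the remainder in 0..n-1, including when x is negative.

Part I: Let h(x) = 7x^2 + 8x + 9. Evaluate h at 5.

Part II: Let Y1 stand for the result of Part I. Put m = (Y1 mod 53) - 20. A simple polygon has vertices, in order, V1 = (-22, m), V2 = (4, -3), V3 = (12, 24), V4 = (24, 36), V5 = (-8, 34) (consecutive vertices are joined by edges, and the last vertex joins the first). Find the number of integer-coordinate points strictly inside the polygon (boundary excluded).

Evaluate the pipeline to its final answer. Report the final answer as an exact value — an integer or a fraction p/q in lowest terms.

987

Part I: 7*(5)^2 + 8*(5)^1 + 9 = (175) + (40) + (9) = 224; answer 224
Part II: Y1 = 224; m = -8; cross terms: (-22*-3 - 4*-8)=98, (4*24 - 12*-3)=132, (12*36 - 24*24)=-144, (24*34 - -8*36)=1104, (-8*-8 - -22*34)=812; twice the area = |2002| = 2002; area = 1001; boundary points = 1 + 1 + 12 + 2 + 14 = 30; strictly interior points = area - boundary/2 + 1 = 987; answer 987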